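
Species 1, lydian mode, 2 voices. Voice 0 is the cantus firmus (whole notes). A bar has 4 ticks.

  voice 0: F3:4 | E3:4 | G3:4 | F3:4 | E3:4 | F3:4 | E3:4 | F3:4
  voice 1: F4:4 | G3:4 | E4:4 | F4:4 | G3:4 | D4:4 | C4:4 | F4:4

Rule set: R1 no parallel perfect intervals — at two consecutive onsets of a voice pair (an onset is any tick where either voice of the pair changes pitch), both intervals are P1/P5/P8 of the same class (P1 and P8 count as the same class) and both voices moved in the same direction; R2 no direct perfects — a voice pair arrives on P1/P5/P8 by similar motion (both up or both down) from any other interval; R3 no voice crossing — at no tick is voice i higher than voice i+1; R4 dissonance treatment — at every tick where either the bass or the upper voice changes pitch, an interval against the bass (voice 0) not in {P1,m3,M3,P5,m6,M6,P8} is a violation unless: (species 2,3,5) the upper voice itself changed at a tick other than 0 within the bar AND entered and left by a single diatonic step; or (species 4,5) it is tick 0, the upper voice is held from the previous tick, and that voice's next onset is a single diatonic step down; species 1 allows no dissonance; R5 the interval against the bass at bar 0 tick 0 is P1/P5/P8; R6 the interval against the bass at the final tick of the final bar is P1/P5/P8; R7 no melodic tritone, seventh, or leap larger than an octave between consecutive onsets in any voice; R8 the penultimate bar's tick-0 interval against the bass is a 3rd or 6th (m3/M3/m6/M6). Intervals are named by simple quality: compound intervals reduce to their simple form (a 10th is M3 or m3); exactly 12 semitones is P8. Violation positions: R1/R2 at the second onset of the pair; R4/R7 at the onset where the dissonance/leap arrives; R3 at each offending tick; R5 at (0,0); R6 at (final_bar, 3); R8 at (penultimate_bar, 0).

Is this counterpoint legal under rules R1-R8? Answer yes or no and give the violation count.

No (3 violations)

bar 0: v0=F3 v1=F4 (P8)
bar 1: v0=E3 v1=G3 (m3)
bar 2: v0=G3 v1=E4 (M6)
bar 3: v0=F3 v1=F4 (P8)
bar 4: v0=E3 v1=G3 (m3)
bar 5: v0=F3 v1=D4 (M6)
bar 6: v0=E3 v1=C4 (m6)
bar 7: v0=F3 v1=F4 (P8)
  R7 @ bar1.0: F4->G3 leap 10st
  R7 @ bar4.0: F4->G3 leap 10st
  R2 @ bar7.0: E3/C4 m6 -> F3/F4 P8 similar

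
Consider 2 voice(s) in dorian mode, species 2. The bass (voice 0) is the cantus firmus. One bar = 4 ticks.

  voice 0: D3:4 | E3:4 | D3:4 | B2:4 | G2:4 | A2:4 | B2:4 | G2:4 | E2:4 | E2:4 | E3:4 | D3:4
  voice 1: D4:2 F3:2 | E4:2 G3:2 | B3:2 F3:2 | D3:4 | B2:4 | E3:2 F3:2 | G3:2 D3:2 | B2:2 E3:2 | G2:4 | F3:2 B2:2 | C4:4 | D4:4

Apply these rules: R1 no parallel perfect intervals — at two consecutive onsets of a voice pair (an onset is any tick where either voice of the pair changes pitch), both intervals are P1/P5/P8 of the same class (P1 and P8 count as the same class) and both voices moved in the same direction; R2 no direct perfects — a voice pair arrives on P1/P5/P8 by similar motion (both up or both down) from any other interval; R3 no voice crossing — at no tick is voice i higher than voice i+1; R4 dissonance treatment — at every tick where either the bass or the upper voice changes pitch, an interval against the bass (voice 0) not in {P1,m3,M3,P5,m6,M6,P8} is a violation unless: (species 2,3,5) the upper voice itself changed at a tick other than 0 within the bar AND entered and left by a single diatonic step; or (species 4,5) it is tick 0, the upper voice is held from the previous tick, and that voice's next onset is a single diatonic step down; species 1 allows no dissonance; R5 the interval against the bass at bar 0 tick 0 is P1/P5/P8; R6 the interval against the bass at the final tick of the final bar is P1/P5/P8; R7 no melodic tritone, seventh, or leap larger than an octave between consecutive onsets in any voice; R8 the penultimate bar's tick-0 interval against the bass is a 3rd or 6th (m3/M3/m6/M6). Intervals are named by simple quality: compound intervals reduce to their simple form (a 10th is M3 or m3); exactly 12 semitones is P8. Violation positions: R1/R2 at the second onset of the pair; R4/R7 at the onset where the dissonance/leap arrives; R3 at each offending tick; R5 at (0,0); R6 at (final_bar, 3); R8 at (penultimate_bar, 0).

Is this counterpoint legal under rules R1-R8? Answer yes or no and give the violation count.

No (8 violations)

bar 0: v0=D3 v1=D4 (P8)
bar 1: v0=E3 v1=E4 (P8)
bar 2: v0=D3 v1=B3 (M6)
bar 3: v0=B2 v1=D3 (m3)
bar 4: v0=G2 v1=B2 (M3)
bar 5: v0=A2 v1=E3 (P5)
bar 6: v0=B2 v1=G3 (m6)
bar 7: v0=G2 v1=B2 (M3)
bar 8: v0=E2 v1=G2 (m3)
bar 9: v0=E2 v1=F3 (m2)
bar 10: v0=E3 v1=C4 (m6)
bar 11: v0=D3 v1=D4 (P8)
  R2 @ bar1.0: D3/F3 m3 -> E3/E4 P8 similar
  R7 @ bar1.0: F3->E4 leap 11st
  R7 @ bar2.2: B3->F3 leap 6st
  R2 @ bar5.0: G2/B2 M3 -> A2/E3 P5 similar
  R4 @ bar9.0: E2/F3 m2 untreated
  R7 @ bar9.0: G2->F3 leap 10st
  R7 @ bar9.2: F3->B2 leap 6st
  R7 @ bar10.0: B2->C4 leap 13st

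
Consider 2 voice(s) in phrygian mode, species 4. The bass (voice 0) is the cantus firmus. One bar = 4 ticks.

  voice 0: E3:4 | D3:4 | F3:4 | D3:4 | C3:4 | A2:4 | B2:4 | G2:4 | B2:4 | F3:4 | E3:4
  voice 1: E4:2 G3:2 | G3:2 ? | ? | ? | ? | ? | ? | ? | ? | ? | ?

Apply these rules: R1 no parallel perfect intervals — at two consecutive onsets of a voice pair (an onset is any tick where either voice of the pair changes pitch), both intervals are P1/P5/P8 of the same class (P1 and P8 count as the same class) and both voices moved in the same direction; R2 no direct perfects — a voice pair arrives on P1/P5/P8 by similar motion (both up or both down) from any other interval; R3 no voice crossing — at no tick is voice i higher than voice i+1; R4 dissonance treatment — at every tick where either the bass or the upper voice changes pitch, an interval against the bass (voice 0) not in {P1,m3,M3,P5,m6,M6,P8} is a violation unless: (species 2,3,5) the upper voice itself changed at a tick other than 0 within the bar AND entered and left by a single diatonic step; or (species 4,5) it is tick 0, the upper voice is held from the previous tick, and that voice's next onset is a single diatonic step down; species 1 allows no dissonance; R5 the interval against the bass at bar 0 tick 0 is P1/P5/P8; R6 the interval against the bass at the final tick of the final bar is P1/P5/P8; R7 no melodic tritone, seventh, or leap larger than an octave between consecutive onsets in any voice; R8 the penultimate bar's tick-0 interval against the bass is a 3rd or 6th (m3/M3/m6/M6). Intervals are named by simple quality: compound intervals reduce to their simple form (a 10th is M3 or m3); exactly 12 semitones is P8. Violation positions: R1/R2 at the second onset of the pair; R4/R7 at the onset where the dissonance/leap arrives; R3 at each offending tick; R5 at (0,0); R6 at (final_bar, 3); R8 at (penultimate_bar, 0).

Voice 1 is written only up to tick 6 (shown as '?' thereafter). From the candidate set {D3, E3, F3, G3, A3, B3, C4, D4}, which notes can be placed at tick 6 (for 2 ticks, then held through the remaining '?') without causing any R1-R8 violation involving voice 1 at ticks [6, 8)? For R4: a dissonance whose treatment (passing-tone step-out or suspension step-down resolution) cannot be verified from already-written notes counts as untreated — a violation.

D3: legal
E3: violates R4
F3: legal
G3: legal
A3: legal
B3: legal
C4: violates R4
D4: legal

{A3, B3, D3, D4, F3, G3}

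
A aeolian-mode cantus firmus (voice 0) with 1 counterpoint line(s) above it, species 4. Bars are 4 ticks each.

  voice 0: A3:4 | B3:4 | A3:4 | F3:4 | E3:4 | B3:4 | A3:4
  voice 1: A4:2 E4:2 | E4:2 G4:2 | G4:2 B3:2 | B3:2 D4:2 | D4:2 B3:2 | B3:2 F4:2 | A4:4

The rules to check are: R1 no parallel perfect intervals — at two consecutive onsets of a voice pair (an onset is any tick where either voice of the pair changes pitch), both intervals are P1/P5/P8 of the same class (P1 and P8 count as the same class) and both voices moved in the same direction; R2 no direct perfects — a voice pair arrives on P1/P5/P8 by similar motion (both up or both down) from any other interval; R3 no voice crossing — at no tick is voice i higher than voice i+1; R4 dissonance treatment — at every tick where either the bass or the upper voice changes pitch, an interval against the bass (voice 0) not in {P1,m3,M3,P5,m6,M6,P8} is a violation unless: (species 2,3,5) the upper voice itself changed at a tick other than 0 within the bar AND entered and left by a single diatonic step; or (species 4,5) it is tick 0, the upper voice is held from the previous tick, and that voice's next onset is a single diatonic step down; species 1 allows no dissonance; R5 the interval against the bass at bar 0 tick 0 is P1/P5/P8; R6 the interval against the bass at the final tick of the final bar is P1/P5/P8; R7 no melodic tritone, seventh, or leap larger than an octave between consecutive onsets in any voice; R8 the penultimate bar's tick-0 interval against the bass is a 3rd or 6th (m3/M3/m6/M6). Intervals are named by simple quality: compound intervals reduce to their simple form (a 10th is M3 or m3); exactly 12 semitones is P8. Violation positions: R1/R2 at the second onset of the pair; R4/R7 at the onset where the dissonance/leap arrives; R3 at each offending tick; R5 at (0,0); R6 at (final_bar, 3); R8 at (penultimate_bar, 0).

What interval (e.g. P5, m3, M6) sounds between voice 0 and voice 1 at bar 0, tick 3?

P5

voice 0=A3 voice 1=E4 -> P5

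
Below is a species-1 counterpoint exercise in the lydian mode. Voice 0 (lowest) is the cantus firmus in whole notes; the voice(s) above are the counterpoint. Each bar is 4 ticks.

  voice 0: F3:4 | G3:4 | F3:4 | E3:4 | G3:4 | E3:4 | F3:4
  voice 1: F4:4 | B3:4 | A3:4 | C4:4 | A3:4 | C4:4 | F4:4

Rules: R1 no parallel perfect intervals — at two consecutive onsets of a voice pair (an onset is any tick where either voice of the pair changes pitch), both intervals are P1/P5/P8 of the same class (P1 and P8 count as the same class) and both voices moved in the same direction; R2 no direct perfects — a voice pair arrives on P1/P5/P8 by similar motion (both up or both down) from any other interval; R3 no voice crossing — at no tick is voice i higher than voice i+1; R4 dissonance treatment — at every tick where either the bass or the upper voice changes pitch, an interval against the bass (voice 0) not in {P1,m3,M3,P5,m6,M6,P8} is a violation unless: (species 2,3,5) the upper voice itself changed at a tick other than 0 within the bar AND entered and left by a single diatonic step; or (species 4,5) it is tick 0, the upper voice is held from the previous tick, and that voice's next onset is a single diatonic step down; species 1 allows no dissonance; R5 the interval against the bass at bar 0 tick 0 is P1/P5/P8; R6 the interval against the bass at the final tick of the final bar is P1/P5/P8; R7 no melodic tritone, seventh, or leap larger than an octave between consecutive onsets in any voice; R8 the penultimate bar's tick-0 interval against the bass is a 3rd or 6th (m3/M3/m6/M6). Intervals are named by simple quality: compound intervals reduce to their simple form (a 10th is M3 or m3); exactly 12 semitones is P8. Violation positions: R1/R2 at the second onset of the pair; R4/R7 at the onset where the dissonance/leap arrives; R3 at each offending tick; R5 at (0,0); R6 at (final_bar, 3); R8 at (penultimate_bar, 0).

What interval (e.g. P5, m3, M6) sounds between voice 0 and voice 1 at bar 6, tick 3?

voice 0=F3 voice 1=F4 -> P8

P8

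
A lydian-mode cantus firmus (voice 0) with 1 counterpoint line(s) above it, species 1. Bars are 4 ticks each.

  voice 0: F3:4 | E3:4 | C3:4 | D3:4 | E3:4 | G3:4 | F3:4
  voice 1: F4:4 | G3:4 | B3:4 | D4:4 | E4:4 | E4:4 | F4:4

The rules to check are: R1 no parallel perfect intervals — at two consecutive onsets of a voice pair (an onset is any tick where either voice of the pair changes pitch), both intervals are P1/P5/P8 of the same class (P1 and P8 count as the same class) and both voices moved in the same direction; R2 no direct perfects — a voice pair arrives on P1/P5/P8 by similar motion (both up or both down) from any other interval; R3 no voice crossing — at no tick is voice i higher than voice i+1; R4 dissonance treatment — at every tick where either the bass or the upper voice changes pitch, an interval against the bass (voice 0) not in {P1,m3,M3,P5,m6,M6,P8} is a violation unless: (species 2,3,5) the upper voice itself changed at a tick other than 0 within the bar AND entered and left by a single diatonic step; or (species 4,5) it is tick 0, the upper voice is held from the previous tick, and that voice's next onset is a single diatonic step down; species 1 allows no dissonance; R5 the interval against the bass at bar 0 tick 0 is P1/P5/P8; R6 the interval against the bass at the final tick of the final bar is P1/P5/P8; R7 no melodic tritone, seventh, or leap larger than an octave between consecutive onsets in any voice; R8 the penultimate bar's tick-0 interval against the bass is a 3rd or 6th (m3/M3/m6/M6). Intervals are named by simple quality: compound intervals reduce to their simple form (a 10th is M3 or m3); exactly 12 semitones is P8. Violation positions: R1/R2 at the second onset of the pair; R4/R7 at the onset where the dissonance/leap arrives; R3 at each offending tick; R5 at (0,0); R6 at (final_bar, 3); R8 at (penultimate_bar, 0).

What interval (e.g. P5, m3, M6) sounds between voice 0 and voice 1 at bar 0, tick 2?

P8

voice 0=F3 voice 1=F4 -> P8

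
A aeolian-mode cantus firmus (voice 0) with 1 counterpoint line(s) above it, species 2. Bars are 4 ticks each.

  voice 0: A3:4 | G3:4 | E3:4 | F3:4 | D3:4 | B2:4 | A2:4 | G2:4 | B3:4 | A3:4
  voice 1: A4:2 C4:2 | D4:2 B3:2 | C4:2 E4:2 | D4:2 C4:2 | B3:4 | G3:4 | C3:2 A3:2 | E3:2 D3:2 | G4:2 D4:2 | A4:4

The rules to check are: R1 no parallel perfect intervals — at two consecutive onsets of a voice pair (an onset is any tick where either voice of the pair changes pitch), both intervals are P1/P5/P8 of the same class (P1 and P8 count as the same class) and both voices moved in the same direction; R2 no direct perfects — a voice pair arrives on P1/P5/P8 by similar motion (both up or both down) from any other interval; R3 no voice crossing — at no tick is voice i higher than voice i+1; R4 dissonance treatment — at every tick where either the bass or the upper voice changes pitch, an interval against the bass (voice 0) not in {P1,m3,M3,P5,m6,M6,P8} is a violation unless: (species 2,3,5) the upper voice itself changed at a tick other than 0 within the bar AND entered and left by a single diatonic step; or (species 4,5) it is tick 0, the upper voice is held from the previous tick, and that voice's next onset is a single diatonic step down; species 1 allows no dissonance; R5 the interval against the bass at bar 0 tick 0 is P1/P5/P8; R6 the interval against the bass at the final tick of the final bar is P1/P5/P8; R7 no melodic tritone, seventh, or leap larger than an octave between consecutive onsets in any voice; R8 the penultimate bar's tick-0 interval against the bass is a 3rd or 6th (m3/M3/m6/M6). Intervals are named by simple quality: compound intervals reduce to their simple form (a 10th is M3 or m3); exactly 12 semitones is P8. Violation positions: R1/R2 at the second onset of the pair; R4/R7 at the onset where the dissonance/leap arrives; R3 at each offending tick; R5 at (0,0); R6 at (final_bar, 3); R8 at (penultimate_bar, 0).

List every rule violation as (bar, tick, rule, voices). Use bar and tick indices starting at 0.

(8, 0, R7, (0,))
(8, 0, R7, (1,))

bar 0: v0=A3 v1=A4 downbeat P8
bar 1: v0=G3 v1=D4 downbeat P5
bar 2: v0=E3 v1=C4 downbeat m6
bar 3: v0=F3 v1=D4 downbeat M6
bar 4: v0=D3 v1=B3 downbeat M6
bar 5: v0=B2 v1=G3 downbeat m6
bar 6: v0=A2 v1=C3 downbeat m3
bar 7: v0=G2 v1=E3 downbeat M6
bar 8: v0=B3 v1=G4 downbeat m6
bar 9: v0=A3 v1=A4 downbeat P8
  -> R7 @ bar 8 tick 0 v(0,): G2->B3 leap 16st
  -> R7 @ bar 8 tick 0 v(1,): D3->G4 leap 17st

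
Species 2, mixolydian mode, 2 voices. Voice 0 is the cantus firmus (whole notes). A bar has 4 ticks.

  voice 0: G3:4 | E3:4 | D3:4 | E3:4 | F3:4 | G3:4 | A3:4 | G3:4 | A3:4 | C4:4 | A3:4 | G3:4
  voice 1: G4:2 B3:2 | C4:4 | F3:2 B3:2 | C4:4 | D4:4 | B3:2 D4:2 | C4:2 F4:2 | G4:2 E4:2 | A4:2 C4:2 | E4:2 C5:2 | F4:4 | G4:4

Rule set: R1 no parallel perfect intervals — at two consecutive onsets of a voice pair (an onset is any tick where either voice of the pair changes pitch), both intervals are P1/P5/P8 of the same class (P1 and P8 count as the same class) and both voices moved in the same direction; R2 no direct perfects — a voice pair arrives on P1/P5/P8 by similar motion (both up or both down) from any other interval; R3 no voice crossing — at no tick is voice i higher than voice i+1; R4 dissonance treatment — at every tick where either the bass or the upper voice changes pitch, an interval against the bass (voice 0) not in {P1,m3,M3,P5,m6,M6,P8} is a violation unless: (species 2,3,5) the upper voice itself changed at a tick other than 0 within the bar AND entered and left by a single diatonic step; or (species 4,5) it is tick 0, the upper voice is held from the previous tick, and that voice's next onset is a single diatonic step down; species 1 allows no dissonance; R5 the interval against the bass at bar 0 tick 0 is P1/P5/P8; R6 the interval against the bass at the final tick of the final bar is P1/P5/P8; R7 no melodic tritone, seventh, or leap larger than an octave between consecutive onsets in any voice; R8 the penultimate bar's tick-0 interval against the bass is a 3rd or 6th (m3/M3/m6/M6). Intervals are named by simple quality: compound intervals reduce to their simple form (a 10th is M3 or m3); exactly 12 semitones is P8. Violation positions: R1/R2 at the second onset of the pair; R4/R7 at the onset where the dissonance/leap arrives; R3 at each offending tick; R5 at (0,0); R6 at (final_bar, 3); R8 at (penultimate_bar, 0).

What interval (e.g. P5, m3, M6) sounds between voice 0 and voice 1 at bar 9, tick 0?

voice 0=C4 voice 1=E4 -> M3

M3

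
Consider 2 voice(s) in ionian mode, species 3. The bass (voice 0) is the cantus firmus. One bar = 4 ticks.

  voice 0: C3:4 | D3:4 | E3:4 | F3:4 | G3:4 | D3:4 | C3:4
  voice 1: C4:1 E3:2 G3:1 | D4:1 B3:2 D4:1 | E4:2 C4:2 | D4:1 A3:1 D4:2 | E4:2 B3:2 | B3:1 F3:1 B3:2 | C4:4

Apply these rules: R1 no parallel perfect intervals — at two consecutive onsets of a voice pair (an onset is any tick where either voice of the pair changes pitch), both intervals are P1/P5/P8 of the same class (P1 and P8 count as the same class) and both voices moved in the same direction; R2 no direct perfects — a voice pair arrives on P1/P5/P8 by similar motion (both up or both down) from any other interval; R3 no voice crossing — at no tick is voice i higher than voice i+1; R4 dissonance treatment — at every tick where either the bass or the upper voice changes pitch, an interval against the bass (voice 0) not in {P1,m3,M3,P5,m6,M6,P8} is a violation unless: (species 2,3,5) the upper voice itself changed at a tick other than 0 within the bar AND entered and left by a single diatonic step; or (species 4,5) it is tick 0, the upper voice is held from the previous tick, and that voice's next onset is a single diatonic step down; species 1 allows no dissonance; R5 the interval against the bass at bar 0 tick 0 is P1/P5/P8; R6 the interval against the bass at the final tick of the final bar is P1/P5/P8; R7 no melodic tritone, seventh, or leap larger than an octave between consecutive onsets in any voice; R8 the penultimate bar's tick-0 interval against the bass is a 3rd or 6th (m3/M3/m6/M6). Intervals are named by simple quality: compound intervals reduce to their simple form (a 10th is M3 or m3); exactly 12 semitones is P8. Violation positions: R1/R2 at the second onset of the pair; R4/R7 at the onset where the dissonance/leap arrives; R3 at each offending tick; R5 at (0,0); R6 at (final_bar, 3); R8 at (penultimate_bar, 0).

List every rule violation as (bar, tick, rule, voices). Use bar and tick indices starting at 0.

bar 0: v0=C3 v1=C4 downbeat P8
bar 1: v0=D3 v1=D4 downbeat P8
bar 2: v0=E3 v1=E4 downbeat P8
bar 3: v0=F3 v1=D4 downbeat M6
bar 4: v0=G3 v1=E4 downbeat M6
bar 5: v0=D3 v1=B3 downbeat M6
bar 6: v0=C3 v1=C4 downbeat P8
  -> R2 @ bar 1 tick 0 v(0, 1): C3/G3 P5 -> D3/D4 P8 similar
  -> R1 @ bar 2 tick 0 v(0, 1): D3/D4 P8 -> E3/E4 P8 similar
  -> R7 @ bar 5 tick 1 v(1,): B3->F3 leap 6st
  -> R7 @ bar 5 tick 2 v(1,): F3->B3 leap 6st

(1, 0, R2, (0, 1))
(2, 0, R1, (0, 1))
(5, 1, R7, (1,))
(5, 2, R7, (1,))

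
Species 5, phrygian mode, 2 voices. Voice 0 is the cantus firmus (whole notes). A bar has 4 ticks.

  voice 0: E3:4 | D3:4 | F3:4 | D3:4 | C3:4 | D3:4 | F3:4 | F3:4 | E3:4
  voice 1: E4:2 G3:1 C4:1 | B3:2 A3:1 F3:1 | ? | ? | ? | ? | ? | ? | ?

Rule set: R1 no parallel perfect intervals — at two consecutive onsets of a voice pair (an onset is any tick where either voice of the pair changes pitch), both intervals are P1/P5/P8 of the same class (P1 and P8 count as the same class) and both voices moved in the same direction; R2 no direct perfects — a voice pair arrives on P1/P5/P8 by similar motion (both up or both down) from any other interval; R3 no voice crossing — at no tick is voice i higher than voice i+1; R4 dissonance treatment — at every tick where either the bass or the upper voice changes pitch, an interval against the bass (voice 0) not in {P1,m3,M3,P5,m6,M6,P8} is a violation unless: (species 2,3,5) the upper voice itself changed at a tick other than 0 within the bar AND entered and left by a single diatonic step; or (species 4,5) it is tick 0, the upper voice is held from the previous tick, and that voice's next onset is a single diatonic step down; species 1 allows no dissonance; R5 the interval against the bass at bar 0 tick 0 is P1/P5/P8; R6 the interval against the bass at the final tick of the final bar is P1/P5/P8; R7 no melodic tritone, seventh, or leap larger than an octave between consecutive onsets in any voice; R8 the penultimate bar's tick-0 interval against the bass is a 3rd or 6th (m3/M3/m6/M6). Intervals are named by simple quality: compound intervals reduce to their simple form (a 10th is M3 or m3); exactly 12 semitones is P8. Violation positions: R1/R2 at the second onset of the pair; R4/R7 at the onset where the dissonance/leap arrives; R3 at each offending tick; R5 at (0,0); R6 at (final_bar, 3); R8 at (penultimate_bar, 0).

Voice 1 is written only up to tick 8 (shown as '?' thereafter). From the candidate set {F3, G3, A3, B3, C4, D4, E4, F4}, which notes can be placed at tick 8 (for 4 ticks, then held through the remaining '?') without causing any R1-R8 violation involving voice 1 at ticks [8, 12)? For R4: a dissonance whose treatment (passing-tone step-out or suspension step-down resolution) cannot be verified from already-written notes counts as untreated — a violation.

F3: legal
G3: violates R4
A3: legal
B3: violates R4,R7
C4: violates R2
D4: legal
E4: violates R4,R7
F4: violates R2

{A3, D4, F3}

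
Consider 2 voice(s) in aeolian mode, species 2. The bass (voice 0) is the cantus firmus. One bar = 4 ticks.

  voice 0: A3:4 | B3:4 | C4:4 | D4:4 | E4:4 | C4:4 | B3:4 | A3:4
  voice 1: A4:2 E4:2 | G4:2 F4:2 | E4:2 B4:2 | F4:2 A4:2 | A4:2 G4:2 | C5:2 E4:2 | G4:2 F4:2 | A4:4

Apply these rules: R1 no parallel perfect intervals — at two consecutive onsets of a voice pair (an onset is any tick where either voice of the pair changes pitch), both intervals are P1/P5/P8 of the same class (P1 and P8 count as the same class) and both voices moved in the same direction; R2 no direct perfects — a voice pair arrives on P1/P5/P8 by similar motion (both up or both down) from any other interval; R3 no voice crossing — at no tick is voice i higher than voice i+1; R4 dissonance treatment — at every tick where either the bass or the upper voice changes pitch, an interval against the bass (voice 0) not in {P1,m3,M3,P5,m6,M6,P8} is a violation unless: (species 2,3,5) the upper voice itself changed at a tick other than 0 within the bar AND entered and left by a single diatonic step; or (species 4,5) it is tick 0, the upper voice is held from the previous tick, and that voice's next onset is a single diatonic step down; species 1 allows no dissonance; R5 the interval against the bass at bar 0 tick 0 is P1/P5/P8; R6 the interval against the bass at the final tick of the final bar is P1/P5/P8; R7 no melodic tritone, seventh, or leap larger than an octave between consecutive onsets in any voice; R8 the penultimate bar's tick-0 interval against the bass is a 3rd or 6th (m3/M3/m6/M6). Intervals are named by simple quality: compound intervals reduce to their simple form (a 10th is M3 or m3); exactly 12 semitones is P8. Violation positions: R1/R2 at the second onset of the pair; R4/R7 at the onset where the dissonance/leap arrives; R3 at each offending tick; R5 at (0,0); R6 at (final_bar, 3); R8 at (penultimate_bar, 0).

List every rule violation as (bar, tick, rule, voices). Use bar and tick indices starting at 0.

bar 0: v0=A3 v1=A4 downbeat P8
bar 1: v0=B3 v1=G4 downbeat m6
bar 2: v0=C4 v1=E4 downbeat M3
bar 3: v0=D4 v1=F4 downbeat m3
bar 4: v0=E4 v1=A4 downbeat P4
bar 5: v0=C4 v1=C5 downbeat P8
bar 6: v0=B3 v1=G4 downbeat m6
bar 7: v0=A3 v1=A4 downbeat P8
  -> R4 @ bar 2 tick 2 v(0, 1): C4/B4 M7 untreated
  -> R7 @ bar 3 tick 0 v(1,): B4->F4 leap 6st
  -> R4 @ bar 4 tick 0 v(0, 1): E4/A4 P4 untreated
  -> R4 @ bar 6 tick 2 v(0, 1): B3/F4 TT untreated

(2, 2, R4, (0, 1))
(3, 0, R7, (1,))
(4, 0, R4, (0, 1))
(6, 2, R4, (0, 1))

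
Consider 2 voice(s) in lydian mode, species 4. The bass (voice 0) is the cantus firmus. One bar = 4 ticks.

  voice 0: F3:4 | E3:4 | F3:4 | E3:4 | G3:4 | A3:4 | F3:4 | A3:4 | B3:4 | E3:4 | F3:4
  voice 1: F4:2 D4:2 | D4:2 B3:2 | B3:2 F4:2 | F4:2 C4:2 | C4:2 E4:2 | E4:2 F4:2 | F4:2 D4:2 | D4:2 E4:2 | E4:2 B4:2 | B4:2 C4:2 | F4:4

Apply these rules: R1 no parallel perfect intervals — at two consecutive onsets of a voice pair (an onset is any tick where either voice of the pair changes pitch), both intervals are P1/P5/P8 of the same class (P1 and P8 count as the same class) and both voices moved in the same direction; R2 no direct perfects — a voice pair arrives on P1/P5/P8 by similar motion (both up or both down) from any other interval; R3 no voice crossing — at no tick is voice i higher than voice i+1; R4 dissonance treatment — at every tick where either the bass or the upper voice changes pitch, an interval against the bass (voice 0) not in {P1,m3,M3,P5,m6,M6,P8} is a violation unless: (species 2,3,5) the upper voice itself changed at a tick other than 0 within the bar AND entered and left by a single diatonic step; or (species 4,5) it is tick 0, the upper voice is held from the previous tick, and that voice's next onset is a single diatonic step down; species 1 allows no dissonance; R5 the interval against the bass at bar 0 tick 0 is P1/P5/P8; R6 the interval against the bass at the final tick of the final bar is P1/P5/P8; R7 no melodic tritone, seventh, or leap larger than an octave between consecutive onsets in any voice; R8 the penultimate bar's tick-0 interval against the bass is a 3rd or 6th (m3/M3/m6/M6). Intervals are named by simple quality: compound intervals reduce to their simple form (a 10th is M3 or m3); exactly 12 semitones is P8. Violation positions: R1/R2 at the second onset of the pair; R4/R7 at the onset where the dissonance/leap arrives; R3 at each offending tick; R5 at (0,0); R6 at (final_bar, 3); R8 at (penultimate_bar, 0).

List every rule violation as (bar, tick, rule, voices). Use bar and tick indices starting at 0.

(1, 0, R4, (0, 1))
(2, 0, R4, (0, 1))
(2, 2, R7, (1,))
(3, 0, R4, (0, 1))
(4, 0, R4, (0, 1))
(7, 0, R4, (0, 1))
(8, 0, R4, (0, 1))
(9, 0, R8, (0, 1))
(9, 2, R7, (1,))
(10, 0, R2, (0, 1))

bar 0: v0=F3 v1=F4 downbeat P8
bar 1: v0=E3 v1=D4 downbeat m7
bar 2: v0=F3 v1=B3 downbeat TT
bar 3: v0=E3 v1=F4 downbeat m2
bar 4: v0=G3 v1=C4 downbeat P4
bar 5: v0=A3 v1=E4 downbeat P5
bar 6: v0=F3 v1=F4 downbeat P8
bar 7: v0=A3 v1=D4 downbeat P4
bar 8: v0=B3 v1=E4 downbeat P4
bar 9: v0=E3 v1=B4 downbeat P5
bar 10: v0=F3 v1=F4 downbeat P8
  -> R4 @ bar 1 tick 0 v(0, 1): E3/D4 m7 untreated
  -> R4 @ bar 2 tick 0 v(0, 1): F3/B3 TT untreated
  -> R7 @ bar 2 tick 2 v(1,): B3->F4 leap 6st
  -> R4 @ bar 3 tick 0 v(0, 1): E3/F4 m2 untreated
  -> R4 @ bar 4 tick 0 v(0, 1): G3/C4 P4 untreated
  -> R4 @ bar 7 tick 0 v(0, 1): A3/D4 P4 untreated
  -> R4 @ bar 8 tick 0 v(0, 1): B3/E4 P4 untreated
  -> R8 @ bar 9 tick 0 v(0, 1): penult P5 not 3rd/6th
  -> R7 @ bar 9 tick 2 v(1,): B4->C4 leap 11st
  -> R2 @ bar 10 tick 0 v(0, 1): E3/C4 m6 -> F3/F4 P8 similar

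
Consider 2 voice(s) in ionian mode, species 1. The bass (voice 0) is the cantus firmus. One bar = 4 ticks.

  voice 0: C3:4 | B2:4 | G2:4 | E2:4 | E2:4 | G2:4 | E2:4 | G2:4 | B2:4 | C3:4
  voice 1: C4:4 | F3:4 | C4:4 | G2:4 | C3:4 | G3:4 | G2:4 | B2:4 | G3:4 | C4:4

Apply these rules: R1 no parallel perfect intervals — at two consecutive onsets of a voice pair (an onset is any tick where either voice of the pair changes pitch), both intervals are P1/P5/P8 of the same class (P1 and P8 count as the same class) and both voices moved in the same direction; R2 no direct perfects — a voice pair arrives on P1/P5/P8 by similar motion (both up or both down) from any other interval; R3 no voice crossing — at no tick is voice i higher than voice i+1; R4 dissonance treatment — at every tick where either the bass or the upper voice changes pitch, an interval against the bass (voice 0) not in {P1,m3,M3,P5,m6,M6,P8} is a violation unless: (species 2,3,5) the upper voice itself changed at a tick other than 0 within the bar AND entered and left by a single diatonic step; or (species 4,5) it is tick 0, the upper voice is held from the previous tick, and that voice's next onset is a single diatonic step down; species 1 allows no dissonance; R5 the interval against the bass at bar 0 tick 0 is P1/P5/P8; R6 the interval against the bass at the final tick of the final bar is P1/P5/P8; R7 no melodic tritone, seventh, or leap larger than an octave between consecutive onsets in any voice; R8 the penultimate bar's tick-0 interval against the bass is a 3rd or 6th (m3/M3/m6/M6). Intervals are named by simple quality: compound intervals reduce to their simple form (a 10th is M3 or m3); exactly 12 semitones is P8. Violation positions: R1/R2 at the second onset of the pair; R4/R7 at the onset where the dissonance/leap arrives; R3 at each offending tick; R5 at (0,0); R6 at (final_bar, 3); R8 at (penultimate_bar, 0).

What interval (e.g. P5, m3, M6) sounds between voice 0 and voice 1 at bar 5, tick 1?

P8

voice 0=G2 voice 1=G3 -> P8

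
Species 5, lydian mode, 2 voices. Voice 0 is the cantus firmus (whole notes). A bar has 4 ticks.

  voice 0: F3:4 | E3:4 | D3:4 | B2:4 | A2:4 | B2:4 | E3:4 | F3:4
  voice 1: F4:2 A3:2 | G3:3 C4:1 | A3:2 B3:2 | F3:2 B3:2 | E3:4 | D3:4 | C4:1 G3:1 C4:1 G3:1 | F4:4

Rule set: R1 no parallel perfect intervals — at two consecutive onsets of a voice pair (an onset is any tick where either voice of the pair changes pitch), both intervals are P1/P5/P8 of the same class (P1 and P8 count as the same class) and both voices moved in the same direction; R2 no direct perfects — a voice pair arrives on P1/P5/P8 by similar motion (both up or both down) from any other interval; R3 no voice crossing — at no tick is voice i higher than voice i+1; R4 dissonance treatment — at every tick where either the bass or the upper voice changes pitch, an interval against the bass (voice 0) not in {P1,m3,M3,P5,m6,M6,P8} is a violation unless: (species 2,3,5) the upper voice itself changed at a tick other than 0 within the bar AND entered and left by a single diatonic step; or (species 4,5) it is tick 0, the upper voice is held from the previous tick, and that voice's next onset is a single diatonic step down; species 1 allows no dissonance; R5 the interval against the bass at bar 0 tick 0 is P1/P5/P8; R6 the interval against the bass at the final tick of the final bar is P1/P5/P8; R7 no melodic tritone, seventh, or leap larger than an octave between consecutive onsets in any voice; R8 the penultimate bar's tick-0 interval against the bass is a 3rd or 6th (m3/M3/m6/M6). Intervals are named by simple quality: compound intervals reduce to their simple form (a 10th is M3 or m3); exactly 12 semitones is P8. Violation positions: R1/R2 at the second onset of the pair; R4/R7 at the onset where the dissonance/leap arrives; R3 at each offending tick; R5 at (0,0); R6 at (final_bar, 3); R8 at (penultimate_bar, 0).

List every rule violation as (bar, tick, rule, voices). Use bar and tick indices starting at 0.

(2, 0, R2, (0, 1))
(3, 0, R4, (0, 1))
(3, 0, R7, (1,))
(3, 2, R7, (1,))
(4, 0, R2, (0, 1))
(6, 0, R7, (1,))
(7, 0, R2, (0, 1))
(7, 0, R7, (1,))

bar 0: v0=F3 v1=F4 downbeat P8
bar 1: v0=E3 v1=G3 downbeat m3
bar 2: v0=D3 v1=A3 downbeat P5
bar 3: v0=B2 v1=F3 downbeat TT
bar 4: v0=A2 v1=E3 downbeat P5
bar 5: v0=B2 v1=D3 downbeat m3
bar 6: v0=E3 v1=C4 downbeat m6
bar 7: v0=F3 v1=F4 downbeat P8
  -> R2 @ bar 2 tick 0 v(0, 1): E3/C4 m6 -> D3/A3 P5 similar
  -> R4 @ bar 3 tick 0 v(0, 1): B2/F3 TT untreated
  -> R7 @ bar 3 tick 0 v(1,): B3->F3 leap 6st
  -> R7 @ bar 3 tick 2 v(1,): F3->B3 leap 6st
  -> R2 @ bar 4 tick 0 v(0, 1): B2/B3 P8 -> A2/E3 P5 similar
  -> R7 @ bar 6 tick 0 v(1,): D3->C4 leap 10st
  -> R2 @ bar 7 tick 0 v(0, 1): E3/G3 m3 -> F3/F4 P8 similar
  -> R7 @ bar 7 tick 0 v(1,): G3->F4 leap 10st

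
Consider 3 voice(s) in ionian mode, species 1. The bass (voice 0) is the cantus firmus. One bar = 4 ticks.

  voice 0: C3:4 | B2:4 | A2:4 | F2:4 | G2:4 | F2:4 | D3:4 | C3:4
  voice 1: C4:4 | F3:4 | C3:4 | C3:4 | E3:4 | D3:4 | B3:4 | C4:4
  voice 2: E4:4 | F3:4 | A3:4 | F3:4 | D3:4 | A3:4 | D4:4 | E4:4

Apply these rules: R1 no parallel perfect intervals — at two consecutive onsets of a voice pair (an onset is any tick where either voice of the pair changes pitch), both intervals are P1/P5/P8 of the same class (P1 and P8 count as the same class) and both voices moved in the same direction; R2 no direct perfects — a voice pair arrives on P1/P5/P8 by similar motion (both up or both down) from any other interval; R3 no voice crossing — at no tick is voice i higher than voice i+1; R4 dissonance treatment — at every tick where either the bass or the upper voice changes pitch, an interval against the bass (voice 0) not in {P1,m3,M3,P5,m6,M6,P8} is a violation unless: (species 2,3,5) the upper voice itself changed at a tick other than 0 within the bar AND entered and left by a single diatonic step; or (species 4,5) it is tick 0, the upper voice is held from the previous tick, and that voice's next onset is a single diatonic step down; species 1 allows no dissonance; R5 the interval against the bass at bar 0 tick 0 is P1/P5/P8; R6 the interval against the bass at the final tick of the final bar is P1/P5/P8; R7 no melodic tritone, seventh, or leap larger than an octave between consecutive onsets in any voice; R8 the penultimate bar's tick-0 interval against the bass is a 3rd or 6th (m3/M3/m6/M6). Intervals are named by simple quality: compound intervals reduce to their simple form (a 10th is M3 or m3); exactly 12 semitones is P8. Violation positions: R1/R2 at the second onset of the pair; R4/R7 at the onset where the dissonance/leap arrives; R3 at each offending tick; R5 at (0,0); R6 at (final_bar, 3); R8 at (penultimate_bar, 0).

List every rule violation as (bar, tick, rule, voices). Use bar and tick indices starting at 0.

bar 0: v0=C3 v1=C4 v2=E4 downbeat M3
bar 1: v0=B2 v1=F3 v2=F3 downbeat TT
bar 2: v0=A2 v1=C3 v2=A3 downbeat P8
bar 3: v0=F2 v1=C3 v2=F3 downbeat P8
bar 4: v0=G2 v1=E3 v2=D3 downbeat P5
bar 5: v0=F2 v1=D3 v2=A3 downbeat M3
bar 6: v0=D3 v1=B3 v2=D4 downbeat P8
bar 7: v0=C3 v1=C4 v2=E4 downbeat M3
  -> R5 @ bar 0 tick 0 v(0, 2): opens on M3
  -> R2 @ bar 1 tick 0 v(1, 2): C4/E4 M3 -> F3/F3 P1 similar
  -> R4 @ bar 1 tick 0 v(0, 1): B2/F3 TT untreated
  -> R4 @ bar 1 tick 0 v(0, 2): B2/F3 TT untreated
  -> R7 @ bar 1 tick 0 v(2,): E4->F3 leap 11st
  -> R1 @ bar 3 tick 0 v(0, 2): A2/A3 P8 -> F2/F3 P8 similar
  -> R3 @ bar 4 tick 0 v(1, 2): E3 above D3
  -> R3 @ bar 4 tick 1 v(1, 2): E3 above D3
  -> R3 @ bar 4 tick 2 v(1, 2): E3 above D3
  -> R3 @ bar 4 tick 3 v(1, 2): E3 above D3
  -> R2 @ bar 6 tick 0 v(0, 2): F2/A3 M3 -> D3/D4 P8 similar
  -> R8 @ bar 6 tick 0 v(0, 2): penult P8 not 3rd/6th
  -> R6 @ bar 7 tick 3 v(0, 2): closes on M3

(0, 0, R5, (0, 2))
(1, 0, R2, (1, 2))
(1, 0, R4, (0, 1))
(1, 0, R4, (0, 2))
(1, 0, R7, (2,))
(3, 0, R1, (0, 2))
(4, 0, R3, (1, 2))
(4, 1, R3, (1, 2))
(4, 2, R3, (1, 2))
(4, 3, R3, (1, 2))
(6, 0, R2, (0, 2))
(6, 0, R8, (0, 2))
(7, 3, R6, (0, 2))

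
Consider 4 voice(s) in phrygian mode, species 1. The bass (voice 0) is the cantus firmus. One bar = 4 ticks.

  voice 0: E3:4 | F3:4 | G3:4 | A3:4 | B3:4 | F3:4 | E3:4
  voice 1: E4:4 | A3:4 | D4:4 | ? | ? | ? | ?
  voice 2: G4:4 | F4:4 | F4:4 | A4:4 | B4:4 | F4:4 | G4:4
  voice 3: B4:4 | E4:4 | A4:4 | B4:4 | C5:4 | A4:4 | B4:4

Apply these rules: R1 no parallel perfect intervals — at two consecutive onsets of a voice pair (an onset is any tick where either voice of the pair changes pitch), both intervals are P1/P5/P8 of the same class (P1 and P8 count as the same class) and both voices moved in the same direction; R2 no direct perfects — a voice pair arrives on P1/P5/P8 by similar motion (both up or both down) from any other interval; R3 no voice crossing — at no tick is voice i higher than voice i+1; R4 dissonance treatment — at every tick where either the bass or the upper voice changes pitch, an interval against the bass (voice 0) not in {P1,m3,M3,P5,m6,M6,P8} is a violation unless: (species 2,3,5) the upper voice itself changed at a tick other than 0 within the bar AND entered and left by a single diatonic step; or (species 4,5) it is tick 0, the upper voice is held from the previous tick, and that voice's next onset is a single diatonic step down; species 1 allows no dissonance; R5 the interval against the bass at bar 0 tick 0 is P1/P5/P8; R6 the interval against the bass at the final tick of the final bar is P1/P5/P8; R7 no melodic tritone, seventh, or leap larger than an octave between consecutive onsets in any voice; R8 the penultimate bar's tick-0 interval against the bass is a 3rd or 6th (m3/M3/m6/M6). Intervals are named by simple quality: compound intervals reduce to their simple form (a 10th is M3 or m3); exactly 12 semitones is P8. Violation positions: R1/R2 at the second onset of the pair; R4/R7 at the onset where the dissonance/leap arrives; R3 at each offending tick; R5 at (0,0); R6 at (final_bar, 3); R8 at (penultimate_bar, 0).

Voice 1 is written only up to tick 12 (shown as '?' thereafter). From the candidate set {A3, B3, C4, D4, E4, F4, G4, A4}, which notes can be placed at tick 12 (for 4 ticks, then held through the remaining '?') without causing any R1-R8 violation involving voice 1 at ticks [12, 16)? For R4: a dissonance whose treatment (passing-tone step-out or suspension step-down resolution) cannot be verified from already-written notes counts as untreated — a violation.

{A3, C4, F4}

A3: legal
B3: violates R4
C4: legal
D4: violates R4
E4: violates R1
F4: legal
G4: violates R4
A4: violates R2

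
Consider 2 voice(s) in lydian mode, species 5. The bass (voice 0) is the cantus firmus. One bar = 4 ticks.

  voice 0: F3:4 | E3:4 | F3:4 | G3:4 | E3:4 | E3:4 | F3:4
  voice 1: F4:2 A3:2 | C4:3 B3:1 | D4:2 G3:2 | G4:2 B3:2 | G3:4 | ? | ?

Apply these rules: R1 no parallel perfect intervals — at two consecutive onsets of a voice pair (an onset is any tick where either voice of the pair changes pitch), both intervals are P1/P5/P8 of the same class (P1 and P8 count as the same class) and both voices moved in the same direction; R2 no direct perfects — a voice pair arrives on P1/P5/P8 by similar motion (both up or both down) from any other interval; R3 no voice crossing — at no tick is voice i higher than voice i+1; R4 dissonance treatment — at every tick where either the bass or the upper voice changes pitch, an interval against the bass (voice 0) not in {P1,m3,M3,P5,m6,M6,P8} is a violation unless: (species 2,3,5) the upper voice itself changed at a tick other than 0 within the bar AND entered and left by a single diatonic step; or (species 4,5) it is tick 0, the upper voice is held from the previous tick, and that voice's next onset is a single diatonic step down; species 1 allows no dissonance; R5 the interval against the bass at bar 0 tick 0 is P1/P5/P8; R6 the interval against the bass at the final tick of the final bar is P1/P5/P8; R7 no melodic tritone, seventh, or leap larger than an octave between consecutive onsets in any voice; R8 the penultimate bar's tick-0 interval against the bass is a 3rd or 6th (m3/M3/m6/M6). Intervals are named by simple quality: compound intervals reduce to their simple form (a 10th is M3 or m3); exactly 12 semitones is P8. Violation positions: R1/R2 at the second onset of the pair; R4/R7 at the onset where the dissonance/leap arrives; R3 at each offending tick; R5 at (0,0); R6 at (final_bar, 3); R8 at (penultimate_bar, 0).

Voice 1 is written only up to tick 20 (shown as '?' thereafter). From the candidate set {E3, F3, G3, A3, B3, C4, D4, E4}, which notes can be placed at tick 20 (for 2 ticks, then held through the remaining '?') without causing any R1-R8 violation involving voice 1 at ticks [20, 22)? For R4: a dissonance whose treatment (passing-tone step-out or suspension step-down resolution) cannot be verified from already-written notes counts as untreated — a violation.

{C4, G3}

E3: violates R8
F3: violates R4,R8
G3: legal
A3: violates R4,R8
B3: violates R8
C4: legal
D4: violates R4,R8
E4: violates R8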